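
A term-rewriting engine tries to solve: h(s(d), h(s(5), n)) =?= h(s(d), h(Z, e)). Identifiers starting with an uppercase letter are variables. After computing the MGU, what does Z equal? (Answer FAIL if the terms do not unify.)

Decompose h/2: s(d) =?= s(d),  h(s(5), n) =?= h(Z, e).
Delete trivial equation s(d) =?= s(d).
Decompose h/2: s(5) =?= Z,  n =?= e.
Bind Z := s(5); no other remaining equation mentions Z.
Clash: constants n and e differ; no unifier exists.

FAIL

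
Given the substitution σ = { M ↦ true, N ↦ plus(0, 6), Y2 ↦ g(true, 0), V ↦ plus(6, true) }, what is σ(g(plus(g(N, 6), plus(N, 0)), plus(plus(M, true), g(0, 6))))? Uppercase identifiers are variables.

g(plus(g(plus(0, 6), 6), plus(plus(0, 6), 0)), plus(plus(true, true), g(0, 6)))

Replace each occurrence of M with true.
Replace each occurrence of N with plus(0, 6).
Result: g(plus(g(plus(0, 6), 6), plus(plus(0, 6), 0)), plus(plus(true, true), g(0, 6))).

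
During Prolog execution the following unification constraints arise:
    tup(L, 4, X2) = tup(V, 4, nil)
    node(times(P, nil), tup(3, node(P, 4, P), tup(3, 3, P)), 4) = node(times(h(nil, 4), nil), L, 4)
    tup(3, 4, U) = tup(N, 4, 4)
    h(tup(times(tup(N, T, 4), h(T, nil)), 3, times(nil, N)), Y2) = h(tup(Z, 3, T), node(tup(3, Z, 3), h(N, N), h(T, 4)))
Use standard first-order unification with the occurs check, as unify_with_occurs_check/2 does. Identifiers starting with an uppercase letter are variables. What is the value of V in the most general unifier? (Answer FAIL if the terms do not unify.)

Decompose tup/3: L = V,  4 = 4,  X2 = nil.
Bind L := V; substituting into the one remaining equation that mentions L gives: node(times(P, nil), tup(3, node(P, 4, P), tup(3, 3, P)), 4) = node(times(h(nil, 4), nil), V, 4).
Delete trivial equation 4 = 4.
Bind X2 := nil; no other remaining equation mentions X2.
Decompose node/3: times(P, nil) = times(h(nil, 4), nil),  tup(3, node(P, 4, P), tup(3, 3, P)) = V,  4 = 4.
Decompose times/2: P = h(nil, 4),  nil = nil.
Bind P := h(nil, 4); substituting into the one remaining equation that mentions P gives: tup(3, node(h(nil, 4), 4, h(nil, 4)), tup(3, 3, h(nil, 4))) = V.
Delete trivial equation nil = nil.
Bind V := tup(3, node(h(nil, 4), 4, h(nil, 4)), tup(3, 3, h(nil, 4))); no other remaining equation mentions V. Substituting into the earlier binding gives L := tup(3, node(h(nil, 4), 4, h(nil, 4)), tup(3, 3, h(nil, 4))).
Delete trivial equation 4 = 4.
Decompose tup/3: 3 = N,  4 = 4,  U = 4.
Bind N := 3; substituting into the one remaining equation that mentions N gives: h(tup(times(tup(3, T, 4), h(T, nil)), 3, times(nil, 3)), Y2) = h(tup(Z, 3, T), node(tup(3, Z, 3), h(3, 3), h(T, 4))).
Delete trivial equation 4 = 4.
Bind U := 4; no other remaining equation mentions U.
Decompose h/2: tup(times(tup(3, T, 4), h(T, nil)), 3, times(nil, 3)) = tup(Z, 3, T),  Y2 = node(tup(3, Z, 3), h(3, 3), h(T, 4)).
Decompose tup/3: times(tup(3, T, 4), h(T, nil)) = Z,  3 = 3,  times(nil, 3) = T.
Bind Z := times(tup(3, T, 4), h(T, nil)); substituting into the one remaining equation that mentions Z gives: Y2 = node(tup(3, times(tup(3, T, 4), h(T, nil)), 3), h(3, 3), h(T, 4)).
Delete trivial equation 3 = 3.
Bind T := times(nil, 3); substituting into the remaining equation gives: Y2 = node(tup(3, times(tup(3, times(nil, 3), 4), h(times(nil, 3), nil)), 3), h(3, 3), h(times(nil, 3), 4)). Substituting into the earlier binding gives Z := times(tup(3, times(nil, 3), 4), h(times(nil, 3), nil)).
Bind Y2 := node(tup(3, times(tup(3, times(nil, 3), 4), h(times(nil, 3), nil)), 3), h(3, 3), h(times(nil, 3), 4)).
MGU = { L -> tup(3, node(h(nil, 4), 4, h(nil, 4)), tup(3, 3, h(nil, 4))), X2 -> nil, P -> h(nil, 4), V -> tup(3, node(h(nil, 4), 4, h(nil, 4)), tup(3, 3, h(nil, 4))), N -> 3, U -> 4, Z -> times(tup(3, times(nil, 3), 4), h(times(nil, 3), nil)), T -> times(nil, 3), Y2 -> node(tup(3, times(tup(3, times(nil, 3), 4), h(times(nil, 3), nil)), 3), h(3, 3), h(times(nil, 3), 4)) }, so V -> tup(3, node(h(nil, 4), 4, h(nil, 4)), tup(3, 3, h(nil, 4))).

tup(3, node(h(nil, 4), 4, h(nil, 4)), tup(3, 3, h(nil, 4)))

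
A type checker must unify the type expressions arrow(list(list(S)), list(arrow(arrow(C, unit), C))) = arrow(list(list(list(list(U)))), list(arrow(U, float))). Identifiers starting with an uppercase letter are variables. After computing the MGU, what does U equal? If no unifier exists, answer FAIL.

arrow(float, unit)

Decompose arrow/2: list(list(S)) = list(list(list(list(U)))),  list(arrow(arrow(C, unit), C)) = list(arrow(U, float)).
Decompose list/1: list(S) = list(list(list(U))).
Decompose list/1: S = list(list(U)).
Bind S := list(list(U)); no other remaining equation mentions S.
Decompose list/1: arrow(arrow(C, unit), C) = arrow(U, float).
Decompose arrow/2: arrow(C, unit) = U,  C = float.
Bind U := arrow(C, unit); no other remaining equation mentions U. Substituting into the earlier binding gives S := list(list(arrow(C, unit))).
Bind C := float. Substituting into the earlier bindings gives S := list(list(arrow(float, unit))), U := arrow(float, unit).
MGU = { S ↦ list(list(arrow(float, unit))), U ↦ arrow(float, unit), C ↦ float }, so U ↦ arrow(float, unit).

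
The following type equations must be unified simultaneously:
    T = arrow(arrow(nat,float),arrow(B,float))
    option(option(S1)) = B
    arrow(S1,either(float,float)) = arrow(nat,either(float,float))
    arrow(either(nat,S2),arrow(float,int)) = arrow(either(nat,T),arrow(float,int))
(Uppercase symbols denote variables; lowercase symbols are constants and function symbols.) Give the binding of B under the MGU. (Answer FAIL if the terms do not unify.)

option(option(nat))

Bind T := arrow(arrow(nat,float),arrow(B,float)); substituting into the one remaining equation that mentions T gives: arrow(either(nat,S2),arrow(float,int)) = arrow(either(nat,arrow(arrow(nat,float),arrow(B,float))),arrow(float,int)).
Bind B := option(option(S1)); substituting into the one remaining equation that mentions B gives: arrow(either(nat,S2),arrow(float,int)) = arrow(either(nat,arrow(arrow(nat,float),arrow(option(option(S1)),float))),arrow(float,int)). Substituting into the earlier binding gives T := arrow(arrow(nat,float),arrow(option(option(S1)),float)).
Decompose arrow/2: S1 = nat,  either(float,float) = either(float,float).
Bind S1 := nat; substituting into the one remaining equation that mentions S1 gives: arrow(either(nat,S2),arrow(float,int)) = arrow(either(nat,arrow(arrow(nat,float),arrow(option(option(nat)),float))),arrow(float,int)). Substituting into the earlier bindings gives T := arrow(arrow(nat,float),arrow(option(option(nat)),float)), B := option(option(nat)).
Delete trivial equation either(float,float) = either(float,float).
Decompose arrow/2: either(nat,S2) = either(nat,arrow(arrow(nat,float),arrow(option(option(nat)),float))),  arrow(float,int) = arrow(float,int).
Decompose either/2: nat = nat,  S2 = arrow(arrow(nat,float),arrow(option(option(nat)),float)).
Delete trivial equation nat = nat.
Bind S2 := arrow(arrow(nat,float),arrow(option(option(nat)),float)); no other remaining equation mentions S2.
Delete trivial equation arrow(float,int) = arrow(float,int).
MGU = { T -> arrow(arrow(nat,float),arrow(option(option(nat)),float)), B -> option(option(nat)), S1 -> nat, S2 -> arrow(arrow(nat,float),arrow(option(option(nat)),float)) }, so B -> option(option(nat)).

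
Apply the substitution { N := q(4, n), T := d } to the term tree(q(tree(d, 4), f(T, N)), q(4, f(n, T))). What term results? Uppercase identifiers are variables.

tree(q(tree(d, 4), f(d, q(4, n))), q(4, f(n, d)))

Replace each occurrence of N with q(4, n).
Replace each occurrence of T with d.
Result: tree(q(tree(d, 4), f(d, q(4, n))), q(4, f(n, d))).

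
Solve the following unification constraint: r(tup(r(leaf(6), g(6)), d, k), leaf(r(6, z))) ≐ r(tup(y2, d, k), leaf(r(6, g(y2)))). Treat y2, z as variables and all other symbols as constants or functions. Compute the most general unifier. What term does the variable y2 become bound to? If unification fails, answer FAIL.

r(leaf(6), g(6))

Decompose r/2: tup(r(leaf(6), g(6)), d, k) ≐ tup(y2, d, k),  leaf(r(6, z)) ≐ leaf(r(6, g(y2))).
Decompose tup/3: r(leaf(6), g(6)) ≐ y2,  d ≐ d,  k ≐ k.
Bind y2 := r(leaf(6), g(6)); substituting into the one remaining equation that mentions y2 gives: leaf(r(6, z)) ≐ leaf(r(6, g(r(leaf(6), g(6))))).
Delete trivial equation d ≐ d.
Delete trivial equation k ≐ k.
Decompose leaf/1: r(6, z) ≐ r(6, g(r(leaf(6), g(6)))).
Decompose r/2: 6 ≐ 6,  z ≐ g(r(leaf(6), g(6))).
Delete trivial equation 6 ≐ 6.
Bind z := g(r(leaf(6), g(6))).
MGU = { y2 ↦ r(leaf(6), g(6)), z ↦ g(r(leaf(6), g(6))) }, so y2 ↦ r(leaf(6), g(6)).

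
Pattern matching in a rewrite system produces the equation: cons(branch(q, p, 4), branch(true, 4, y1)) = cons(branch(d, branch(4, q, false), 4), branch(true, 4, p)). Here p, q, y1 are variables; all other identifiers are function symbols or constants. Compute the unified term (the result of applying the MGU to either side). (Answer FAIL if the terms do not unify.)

cons(branch(d, branch(4, d, false), 4), branch(true, 4, branch(4, d, false)))

Decompose cons/2: branch(q, p, 4) = branch(d, branch(4, q, false), 4),  branch(true, 4, y1) = branch(true, 4, p).
Decompose branch/3: q = d,  p = branch(4, q, false),  4 = 4.
Bind q := d; substituting into the one remaining equation that mentions q gives: p = branch(4, d, false).
Bind p := branch(4, d, false); substituting into the one remaining equation that mentions p gives: branch(true, 4, y1) = branch(true, 4, branch(4, d, false)).
Delete trivial equation 4 = 4.
Decompose branch/3: true = true,  4 = 4,  y1 = branch(4, d, false).
Delete trivial equation true = true.
Delete trivial equation 4 = 4.
Bind y1 := branch(4, d, false).
Applying the MGU to either side gives cons(branch(d, branch(4, d, false), 4), branch(true, 4, branch(4, d, false))).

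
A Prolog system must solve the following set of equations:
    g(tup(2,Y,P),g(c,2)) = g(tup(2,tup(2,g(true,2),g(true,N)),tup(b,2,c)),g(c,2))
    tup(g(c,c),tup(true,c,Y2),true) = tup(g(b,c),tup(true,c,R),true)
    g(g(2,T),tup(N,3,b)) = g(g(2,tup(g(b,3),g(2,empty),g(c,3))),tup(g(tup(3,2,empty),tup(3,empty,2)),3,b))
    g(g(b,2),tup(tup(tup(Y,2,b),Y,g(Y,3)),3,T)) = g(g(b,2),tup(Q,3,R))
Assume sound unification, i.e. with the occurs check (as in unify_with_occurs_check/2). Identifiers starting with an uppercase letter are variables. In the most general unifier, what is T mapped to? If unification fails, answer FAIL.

FAIL

Decompose g/2: tup(2,Y,P) = tup(2,tup(2,g(true,2),g(true,N)),tup(b,2,c)),  g(c,2) = g(c,2).
Decompose tup/3: 2 = 2,  Y = tup(2,g(true,2),g(true,N)),  P = tup(b,2,c).
Delete trivial equation 2 = 2.
Bind Y := tup(2,g(true,2),g(true,N)); substituting into the one remaining equation that mentions Y gives: g(g(b,2),tup(tup(tup(tup(2,g(true,2),g(true,N)),2,b),tup(2,g(true,2),g(true,N)),g(tup(2,g(true,2),g(true,N)),3)),3,T)) = g(g(b,2),tup(Q,3,R)).
Bind P := tup(b,2,c); no other remaining equation mentions P.
Delete trivial equation g(c,2) = g(c,2).
Decompose tup/3: g(c,c) = g(b,c),  tup(true,c,Y2) = tup(true,c,R),  true = true.
Decompose g/2: c = b,  c = c.
Clash: constants c and b differ; no unifier exists.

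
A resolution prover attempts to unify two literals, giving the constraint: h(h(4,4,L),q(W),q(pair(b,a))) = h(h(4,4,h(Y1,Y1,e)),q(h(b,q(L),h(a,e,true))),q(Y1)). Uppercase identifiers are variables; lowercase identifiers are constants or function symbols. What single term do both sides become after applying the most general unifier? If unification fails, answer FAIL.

Decompose h/3: h(4,4,L) = h(4,4,h(Y1,Y1,e)),  q(W) = q(h(b,q(L),h(a,e,true))),  q(pair(b,a)) = q(Y1).
Decompose h/3: 4 = 4,  4 = 4,  L = h(Y1,Y1,e).
Delete trivial equation 4 = 4.
Delete trivial equation 4 = 4.
Bind L := h(Y1,Y1,e); substituting into the one remaining equation that mentions L gives: q(W) = q(h(b,q(h(Y1,Y1,e)),h(a,e,true))).
Decompose q/1: W = h(b,q(h(Y1,Y1,e)),h(a,e,true)).
Bind W := h(b,q(h(Y1,Y1,e)),h(a,e,true)); no other remaining equation mentions W.
Decompose q/1: pair(b,a) = Y1.
Bind Y1 := pair(b,a). Substituting into the earlier bindings gives L := h(pair(b,a),pair(b,a),e), W := h(b,q(h(pair(b,a),pair(b,a),e)),h(a,e,true)).
Applying the MGU to either side gives h(h(4,4,h(pair(b,a),pair(b,a),e)),q(h(b,q(h(pair(b,a),pair(b,a),e)),h(a,e,true))),q(pair(b,a))).

h(h(4,4,h(pair(b,a),pair(b,a),e)),q(h(b,q(h(pair(b,a),pair(b,a),e)),h(a,e,true))),q(pair(b,a)))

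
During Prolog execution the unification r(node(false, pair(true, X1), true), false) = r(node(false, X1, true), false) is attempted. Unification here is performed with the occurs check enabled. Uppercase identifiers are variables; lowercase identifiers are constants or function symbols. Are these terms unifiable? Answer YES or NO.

NO

Decompose r/2: node(false, pair(true, X1), true) = node(false, X1, true),  false = false.
Decompose node/3: false = false,  pair(true, X1) = X1,  true = true.
Delete trivial equation false = false.
Occurs check fails: X1 occurs in pair(true, X1); the equation X1 = pair(true, X1) has no finite solution.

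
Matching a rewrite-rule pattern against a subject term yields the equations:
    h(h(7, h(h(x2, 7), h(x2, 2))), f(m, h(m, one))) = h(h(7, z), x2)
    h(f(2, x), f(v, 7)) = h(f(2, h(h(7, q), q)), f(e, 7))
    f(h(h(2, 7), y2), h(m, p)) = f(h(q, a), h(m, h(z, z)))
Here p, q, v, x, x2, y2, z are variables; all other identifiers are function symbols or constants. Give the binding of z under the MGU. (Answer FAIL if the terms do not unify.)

Decompose h/2: h(7, h(h(x2, 7), h(x2, 2))) = h(7, z),  f(m, h(m, one)) = x2.
Decompose h/2: 7 = 7,  h(h(x2, 7), h(x2, 2)) = z.
Delete trivial equation 7 = 7.
Bind z := h(h(x2, 7), h(x2, 2)); substituting into the one remaining equation that mentions z gives: f(h(h(2, 7), y2), h(m, p)) = f(h(q, a), h(m, h(h(h(x2, 7), h(x2, 2)), h(h(x2, 7), h(x2, 2))))).
Bind x2 := f(m, h(m, one)); substituting into the one remaining equation that mentions x2 gives: f(h(h(2, 7), y2), h(m, p)) = f(h(q, a), h(m, h(h(h(f(m, h(m, one)), 7), h(f(m, h(m, one)), 2)), h(h(f(m, h(m, one)), 7), h(f(m, h(m, one)), 2))))). Substituting into the earlier binding gives z := h(h(f(m, h(m, one)), 7), h(f(m, h(m, one)), 2)).
Decompose h/2: f(2, x) = f(2, h(h(7, q), q)),  f(v, 7) = f(e, 7).
Decompose f/2: 2 = 2,  x = h(h(7, q), q).
Delete trivial equation 2 = 2.
Bind x := h(h(7, q), q); no other remaining equation mentions x.
Decompose f/2: v = e,  7 = 7.
Bind v := e; no other remaining equation mentions v.
Delete trivial equation 7 = 7.
Decompose f/2: h(h(2, 7), y2) = h(q, a),  h(m, p) = h(m, h(h(h(f(m, h(m, one)), 7), h(f(m, h(m, one)), 2)), h(h(f(m, h(m, one)), 7), h(f(m, h(m, one)), 2)))).
Decompose h/2: h(2, 7) = q,  y2 = a.
Bind q := h(2, 7); no other remaining equation mentions q. Substituting into the earlier binding gives x := h(h(7, h(2, 7)), h(2, 7)).
Bind y2 := a; no other remaining equation mentions y2.
Decompose h/2: m = m,  p = h(h(h(f(m, h(m, one)), 7), h(f(m, h(m, one)), 2)), h(h(f(m, h(m, one)), 7), h(f(m, h(m, one)), 2))).
Delete trivial equation m = m.
Bind p := h(h(h(f(m, h(m, one)), 7), h(f(m, h(m, one)), 2)), h(h(f(m, h(m, one)), 7), h(f(m, h(m, one)), 2))).
MGU = { z -> h(h(f(m, h(m, one)), 7), h(f(m, h(m, one)), 2)), x2 -> f(m, h(m, one)), x -> h(h(7, h(2, 7)), h(2, 7)), v -> e, q -> h(2, 7), y2 -> a, p -> h(h(h(f(m, h(m, one)), 7), h(f(m, h(m, one)), 2)), h(h(f(m, h(m, one)), 7), h(f(m, h(m, one)), 2))) }, so z -> h(h(f(m, h(m, one)), 7), h(f(m, h(m, one)), 2)).

h(h(f(m, h(m, one)), 7), h(f(m, h(m, one)), 2))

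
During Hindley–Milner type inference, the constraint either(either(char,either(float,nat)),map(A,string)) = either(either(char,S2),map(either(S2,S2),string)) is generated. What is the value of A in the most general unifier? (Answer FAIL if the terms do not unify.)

either(either(float,nat),either(float,nat))

Decompose either/2: either(char,either(float,nat)) = either(char,S2),  map(A,string) = map(either(S2,S2),string).
Decompose either/2: char = char,  either(float,nat) = S2.
Delete trivial equation char = char.
Bind S2 := either(float,nat); substituting into the remaining equation gives: map(A,string) = map(either(either(float,nat),either(float,nat)),string).
Decompose map/2: A = either(either(float,nat),either(float,nat)),  string = string.
Bind A := either(either(float,nat),either(float,nat)); no other remaining equation mentions A.
Delete trivial equation string = string.
MGU = { S2 ↦ either(float,nat), A ↦ either(either(float,nat),either(float,nat)) }, so A ↦ either(either(float,nat),either(float,nat)).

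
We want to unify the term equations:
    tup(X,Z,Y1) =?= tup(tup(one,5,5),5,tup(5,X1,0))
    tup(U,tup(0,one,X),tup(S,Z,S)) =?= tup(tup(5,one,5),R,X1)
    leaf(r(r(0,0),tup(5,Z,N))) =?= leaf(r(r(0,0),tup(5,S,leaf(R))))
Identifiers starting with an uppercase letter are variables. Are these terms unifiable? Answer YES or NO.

Decompose tup/3: X =?= tup(one,5,5),  Z =?= 5,  Y1 =?= tup(5,X1,0).
Bind X := tup(one,5,5); substituting into the one remaining equation that mentions X gives: tup(U,tup(0,one,tup(one,5,5)),tup(S,Z,S)) =?= tup(tup(5,one,5),R,X1).
Bind Z := 5; substituting into the 2 remaining equations that mention Z gives: tup(U,tup(0,one,tup(one,5,5)),tup(S,5,S)) =?= tup(tup(5,one,5),R,X1),  leaf(r(r(0,0),tup(5,5,N))) =?= leaf(r(r(0,0),tup(5,S,leaf(R)))).
Bind Y1 := tup(5,X1,0); no other remaining equation mentions Y1.
Decompose tup/3: U =?= tup(5,one,5),  tup(0,one,tup(one,5,5)) =?= R,  tup(S,5,S) =?= X1.
Bind U := tup(5,one,5); no other remaining equation mentions U.
Bind R := tup(0,one,tup(one,5,5)); substituting into the one remaining equation that mentions R gives: leaf(r(r(0,0),tup(5,5,N))) =?= leaf(r(r(0,0),tup(5,S,leaf(tup(0,one,tup(one,5,5)))))).
Bind X1 := tup(S,5,S); no other remaining equation mentions X1. Substituting into the earlier binding gives Y1 := tup(5,tup(S,5,S),0).
Decompose leaf/1: r(r(0,0),tup(5,5,N)) =?= r(r(0,0),tup(5,S,leaf(tup(0,one,tup(one,5,5))))).
Decompose r/2: r(0,0) =?= r(0,0),  tup(5,5,N) =?= tup(5,S,leaf(tup(0,one,tup(one,5,5)))).
Delete trivial equation r(0,0) =?= r(0,0).
Decompose tup/3: 5 =?= 5,  5 =?= S,  N =?= leaf(tup(0,one,tup(one,5,5))).
Delete trivial equation 5 =?= 5.
Bind S := 5; no other remaining equation mentions S. Substituting into the earlier bindings gives Y1 := tup(5,tup(5,5,5),0), X1 := tup(5,5,5).
Bind N := leaf(tup(0,one,tup(one,5,5))).
No equations remain and no clash or occurs-check failure arose, so a unifier exists.

YES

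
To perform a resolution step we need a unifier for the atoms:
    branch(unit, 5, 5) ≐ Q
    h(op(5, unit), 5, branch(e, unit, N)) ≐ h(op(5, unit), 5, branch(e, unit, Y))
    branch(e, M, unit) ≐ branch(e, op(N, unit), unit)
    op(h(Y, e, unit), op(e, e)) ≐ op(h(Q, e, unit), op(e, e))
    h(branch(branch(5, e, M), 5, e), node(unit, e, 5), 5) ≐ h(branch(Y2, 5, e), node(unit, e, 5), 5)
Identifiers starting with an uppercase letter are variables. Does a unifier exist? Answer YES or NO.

Bind Q := branch(unit, 5, 5); substituting into the one remaining equation that mentions Q gives: op(h(Y, e, unit), op(e, e)) ≐ op(h(branch(unit, 5, 5), e, unit), op(e, e)).
Decompose h/3: op(5, unit) ≐ op(5, unit),  5 ≐ 5,  branch(e, unit, N) ≐ branch(e, unit, Y).
Delete trivial equation op(5, unit) ≐ op(5, unit).
Delete trivial equation 5 ≐ 5.
Decompose branch/3: e ≐ e,  unit ≐ unit,  N ≐ Y.
Delete trivial equation e ≐ e.
Delete trivial equation unit ≐ unit.
Bind N := Y; substituting into the one remaining equation that mentions N gives: branch(e, M, unit) ≐ branch(e, op(Y, unit), unit).
Decompose branch/3: e ≐ e,  M ≐ op(Y, unit),  unit ≐ unit.
Delete trivial equation e ≐ e.
Bind M := op(Y, unit); substituting into the one remaining equation that mentions M gives: h(branch(branch(5, e, op(Y, unit)), 5, e), node(unit, e, 5), 5) ≐ h(branch(Y2, 5, e), node(unit, e, 5), 5).
Delete trivial equation unit ≐ unit.
Decompose op/2: h(Y, e, unit) ≐ h(branch(unit, 5, 5), e, unit),  op(e, e) ≐ op(e, e).
Decompose h/3: Y ≐ branch(unit, 5, 5),  e ≐ e,  unit ≐ unit.
Bind Y := branch(unit, 5, 5); substituting into the one remaining equation that mentions Y gives: h(branch(branch(5, e, op(branch(unit, 5, 5), unit)), 5, e), node(unit, e, 5), 5) ≐ h(branch(Y2, 5, e), node(unit, e, 5), 5). Substituting into the earlier bindings gives N := branch(unit, 5, 5), M := op(branch(unit, 5, 5), unit).
Delete trivial equation e ≐ e.
Delete trivial equation unit ≐ unit.
Delete trivial equation op(e, e) ≐ op(e, e).
Decompose h/3: branch(branch(5, e, op(branch(unit, 5, 5), unit)), 5, e) ≐ branch(Y2, 5, e),  node(unit, e, 5) ≐ node(unit, e, 5),  5 ≐ 5.
Decompose branch/3: branch(5, e, op(branch(unit, 5, 5), unit)) ≐ Y2,  5 ≐ 5,  e ≐ e.
Bind Y2 := branch(5, e, op(branch(unit, 5, 5), unit)); no other remaining equation mentions Y2.
Delete trivial equation 5 ≐ 5.
Delete trivial equation e ≐ e.
Delete trivial equation node(unit, e, 5) ≐ node(unit, e, 5).
Delete trivial equation 5 ≐ 5.
No equations remain and no clash or occurs-check failure arose, so a unifier exists.

YES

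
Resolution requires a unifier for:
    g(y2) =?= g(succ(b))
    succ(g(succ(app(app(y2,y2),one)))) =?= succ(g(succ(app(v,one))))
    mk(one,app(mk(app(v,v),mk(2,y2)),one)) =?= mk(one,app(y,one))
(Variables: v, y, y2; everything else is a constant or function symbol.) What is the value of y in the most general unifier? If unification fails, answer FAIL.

mk(app(app(succ(b),succ(b)),app(succ(b),succ(b))),mk(2,succ(b)))

Decompose g/1: y2 =?= succ(b).
Bind y2 := succ(b); substituting into the remaining equations gives: succ(g(succ(app(app(succ(b),succ(b)),one)))) =?= succ(g(succ(app(v,one)))),  mk(one,app(mk(app(v,v),mk(2,succ(b))),one)) =?= mk(one,app(y,one)).
Decompose succ/1: g(succ(app(app(succ(b),succ(b)),one))) =?= g(succ(app(v,one))).
Decompose g/1: succ(app(app(succ(b),succ(b)),one)) =?= succ(app(v,one)).
Decompose succ/1: app(app(succ(b),succ(b)),one) =?= app(v,one).
Decompose app/2: app(succ(b),succ(b)) =?= v,  one =?= one.
Bind v := app(succ(b),succ(b)); substituting into the one remaining equation that mentions v gives: mk(one,app(mk(app(app(succ(b),succ(b)),app(succ(b),succ(b))),mk(2,succ(b))),one)) =?= mk(one,app(y,one)).
Delete trivial equation one =?= one.
Decompose mk/2: one =?= one,  app(mk(app(app(succ(b),succ(b)),app(succ(b),succ(b))),mk(2,succ(b))),one) =?= app(y,one).
Delete trivial equation one =?= one.
Decompose app/2: mk(app(app(succ(b),succ(b)),app(succ(b),succ(b))),mk(2,succ(b))) =?= y,  one =?= one.
Bind y := mk(app(app(succ(b),succ(b)),app(succ(b),succ(b))),mk(2,succ(b))); no other remaining equation mentions y.
Delete trivial equation one =?= one.
MGU = { y2 := succ(b), v := app(succ(b),succ(b)), y := mk(app(app(succ(b),succ(b)),app(succ(b),succ(b))),mk(2,succ(b))) }, so y := mk(app(app(succ(b),succ(b)),app(succ(b),succ(b))),mk(2,succ(b))).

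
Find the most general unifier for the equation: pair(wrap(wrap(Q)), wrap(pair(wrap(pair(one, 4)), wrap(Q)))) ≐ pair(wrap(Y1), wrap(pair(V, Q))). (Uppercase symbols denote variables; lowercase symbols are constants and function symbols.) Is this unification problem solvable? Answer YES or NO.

NO

Decompose pair/2: wrap(wrap(Q)) ≐ wrap(Y1),  wrap(pair(wrap(pair(one, 4)), wrap(Q))) ≐ wrap(pair(V, Q)).
Decompose wrap/1: wrap(Q) ≐ Y1.
Bind Y1 := wrap(Q); no other remaining equation mentions Y1.
Decompose wrap/1: pair(wrap(pair(one, 4)), wrap(Q)) ≐ pair(V, Q).
Decompose pair/2: wrap(pair(one, 4)) ≐ V,  wrap(Q) ≐ Q.
Bind V := wrap(pair(one, 4)); no other remaining equation mentions V.
Occurs check fails: Q occurs in wrap(Q); the equation Q ≐ wrap(Q) has no finite solution.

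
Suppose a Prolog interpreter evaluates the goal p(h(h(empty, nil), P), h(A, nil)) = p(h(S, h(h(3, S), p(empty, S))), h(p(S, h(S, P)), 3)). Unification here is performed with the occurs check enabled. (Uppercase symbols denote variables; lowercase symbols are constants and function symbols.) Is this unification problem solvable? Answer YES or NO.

NO

Decompose p/2: h(h(empty, nil), P) = h(S, h(h(3, S), p(empty, S))),  h(A, nil) = h(p(S, h(S, P)), 3).
Decompose h/2: h(empty, nil) = S,  P = h(h(3, S), p(empty, S)).
Bind S := h(empty, nil); substituting into the remaining equations gives: P = h(h(3, h(empty, nil)), p(empty, h(empty, nil))),  h(A, nil) = h(p(h(empty, nil), h(h(empty, nil), P)), 3).
Bind P := h(h(3, h(empty, nil)), p(empty, h(empty, nil))); substituting into the remaining equation gives: h(A, nil) = h(p(h(empty, nil), h(h(empty, nil), h(h(3, h(empty, nil)), p(empty, h(empty, nil))))), 3).
Decompose h/2: A = p(h(empty, nil), h(h(empty, nil), h(h(3, h(empty, nil)), p(empty, h(empty, nil))))),  nil = 3.
Bind A := p(h(empty, nil), h(h(empty, nil), h(h(3, h(empty, nil)), p(empty, h(empty, nil))))); no other remaining equation mentions A.
Clash: constants nil and 3 differ; no unifier exists.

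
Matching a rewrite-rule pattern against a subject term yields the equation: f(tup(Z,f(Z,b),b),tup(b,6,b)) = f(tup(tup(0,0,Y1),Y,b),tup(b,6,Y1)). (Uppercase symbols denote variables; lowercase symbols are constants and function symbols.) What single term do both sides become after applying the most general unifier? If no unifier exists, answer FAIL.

f(tup(tup(0,0,b),f(tup(0,0,b),b),b),tup(b,6,b))

Decompose f/2: tup(Z,f(Z,b),b) = tup(tup(0,0,Y1),Y,b),  tup(b,6,b) = tup(b,6,Y1).
Decompose tup/3: Z = tup(0,0,Y1),  f(Z,b) = Y,  b = b.
Bind Z := tup(0,0,Y1); substituting into the one remaining equation that mentions Z gives: f(tup(0,0,Y1),b) = Y.
Bind Y := f(tup(0,0,Y1),b); no other remaining equation mentions Y.
Delete trivial equation b = b.
Decompose tup/3: b = b,  6 = 6,  b = Y1.
Delete trivial equation b = b.
Delete trivial equation 6 = 6.
Bind Y1 := b. Substituting into the earlier bindings gives Z := tup(0,0,b), Y := f(tup(0,0,b),b).
Applying the MGU to either side gives f(tup(tup(0,0,b),f(tup(0,0,b),b),b),tup(b,6,b)).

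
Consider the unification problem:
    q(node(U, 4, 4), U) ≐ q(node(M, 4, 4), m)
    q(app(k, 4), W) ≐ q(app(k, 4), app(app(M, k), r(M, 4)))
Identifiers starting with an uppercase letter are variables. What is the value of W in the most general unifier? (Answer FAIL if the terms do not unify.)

Decompose q/2: node(U, 4, 4) ≐ node(M, 4, 4),  U ≐ m.
Decompose node/3: U ≐ M,  4 ≐ 4,  4 ≐ 4.
Bind U := M; substituting into the one remaining equation that mentions U gives: M ≐ m.
Delete trivial equation 4 ≐ 4.
Delete trivial equation 4 ≐ 4.
Bind M := m; substituting into the remaining equation gives: q(app(k, 4), W) ≐ q(app(k, 4), app(app(m, k), r(m, 4))). Substituting into the earlier binding gives U := m.
Decompose q/2: app(k, 4) ≐ app(k, 4),  W ≐ app(app(m, k), r(m, 4)).
Delete trivial equation app(k, 4) ≐ app(k, 4).
Bind W := app(app(m, k), r(m, 4)).
MGU = { U -> m, M -> m, W -> app(app(m, k), r(m, 4)) }, so W -> app(app(m, k), r(m, 4)).

app(app(m, k), r(m, 4))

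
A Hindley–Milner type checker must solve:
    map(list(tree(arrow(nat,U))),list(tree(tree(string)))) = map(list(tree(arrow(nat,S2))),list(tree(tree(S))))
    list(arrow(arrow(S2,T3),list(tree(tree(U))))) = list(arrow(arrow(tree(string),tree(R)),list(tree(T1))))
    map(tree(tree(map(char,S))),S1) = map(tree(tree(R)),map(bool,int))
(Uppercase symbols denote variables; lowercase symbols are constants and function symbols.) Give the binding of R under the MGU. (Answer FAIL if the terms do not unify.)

map(char,string)

Decompose map/2: list(tree(arrow(nat,U))) = list(tree(arrow(nat,S2))),  list(tree(tree(string))) = list(tree(tree(S))).
Decompose list/1: tree(arrow(nat,U)) = tree(arrow(nat,S2)).
Decompose tree/1: arrow(nat,U) = arrow(nat,S2).
Decompose arrow/2: nat = nat,  U = S2.
Delete trivial equation nat = nat.
Bind U := S2; substituting into the one remaining equation that mentions U gives: list(arrow(arrow(S2,T3),list(tree(tree(S2))))) = list(arrow(arrow(tree(string),tree(R)),list(tree(T1)))).
Decompose list/1: tree(tree(string)) = tree(tree(S)).
Decompose tree/1: tree(string) = tree(S).
Decompose tree/1: string = S.
Bind S := string; substituting into the one remaining equation that mentions S gives: map(tree(tree(map(char,string))),S1) = map(tree(tree(R)),map(bool,int)).
Decompose list/1: arrow(arrow(S2,T3),list(tree(tree(S2)))) = arrow(arrow(tree(string),tree(R)),list(tree(T1))).
Decompose arrow/2: arrow(S2,T3) = arrow(tree(string),tree(R)),  list(tree(tree(S2))) = list(tree(T1)).
Decompose arrow/2: S2 = tree(string),  T3 = tree(R).
Bind S2 := tree(string); substituting into the one remaining equation that mentions S2 gives: list(tree(tree(tree(string)))) = list(tree(T1)). Substituting into the earlier binding gives U := tree(string).
Bind T3 := tree(R); no other remaining equation mentions T3.
Decompose list/1: tree(tree(tree(string))) = tree(T1).
Decompose tree/1: tree(tree(string)) = T1.
Bind T1 := tree(tree(string)); no other remaining equation mentions T1.
Decompose map/2: tree(tree(map(char,string))) = tree(tree(R)),  S1 = map(bool,int).
Decompose tree/1: tree(map(char,string)) = tree(R).
Decompose tree/1: map(char,string) = R.
Bind R := map(char,string); no other remaining equation mentions R. Substituting into the earlier binding gives T3 := tree(map(char,string)).
Bind S1 := map(bool,int).
MGU = { U -> tree(string), S -> string, S2 -> tree(string), T3 -> tree(map(char,string)), T1 -> tree(tree(string)), R -> map(char,string), S1 -> map(bool,int) }, so R -> map(char,string).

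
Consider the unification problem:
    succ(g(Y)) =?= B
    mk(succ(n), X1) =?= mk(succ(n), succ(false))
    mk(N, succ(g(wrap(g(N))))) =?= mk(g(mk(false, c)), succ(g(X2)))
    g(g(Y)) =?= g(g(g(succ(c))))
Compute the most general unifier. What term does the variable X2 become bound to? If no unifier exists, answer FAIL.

Bind B := succ(g(Y)); no other remaining equation mentions B.
Decompose mk/2: succ(n) =?= succ(n),  X1 =?= succ(false).
Delete trivial equation succ(n) =?= succ(n).
Bind X1 := succ(false); no other remaining equation mentions X1.
Decompose mk/2: N =?= g(mk(false, c)),  succ(g(wrap(g(N)))) =?= succ(g(X2)).
Bind N := g(mk(false, c)); substituting into the one remaining equation that mentions N gives: succ(g(wrap(g(g(mk(false, c)))))) =?= succ(g(X2)).
Decompose succ/1: g(wrap(g(g(mk(false, c))))) =?= g(X2).
Decompose g/1: wrap(g(g(mk(false, c)))) =?= X2.
Bind X2 := wrap(g(g(mk(false, c)))); no other remaining equation mentions X2.
Decompose g/1: g(Y) =?= g(g(succ(c))).
Decompose g/1: Y =?= g(succ(c)).
Bind Y := g(succ(c)). Substituting into the earlier binding gives B := succ(g(g(succ(c)))).
MGU = { B ↦ succ(g(g(succ(c)))), X1 ↦ succ(false), N ↦ g(mk(false, c)), X2 ↦ wrap(g(g(mk(false, c)))), Y ↦ g(succ(c)) }, so X2 ↦ wrap(g(g(mk(false, c)))).

wrap(g(g(mk(false, c))))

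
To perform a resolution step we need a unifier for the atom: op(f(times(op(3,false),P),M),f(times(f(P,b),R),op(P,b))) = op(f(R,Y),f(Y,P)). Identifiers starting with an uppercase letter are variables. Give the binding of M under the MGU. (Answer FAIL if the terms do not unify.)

Decompose op/2: f(times(op(3,false),P),M) = f(R,Y),  f(times(f(P,b),R),op(P,b)) = f(Y,P).
Decompose f/2: times(op(3,false),P) = R,  M = Y.
Bind R := times(op(3,false),P); substituting into the one remaining equation that mentions R gives: f(times(f(P,b),times(op(3,false),P)),op(P,b)) = f(Y,P).
Bind M := Y; no other remaining equation mentions M.
Decompose f/2: times(f(P,b),times(op(3,false),P)) = Y,  op(P,b) = P.
Bind Y := times(f(P,b),times(op(3,false),P)); no other remaining equation mentions Y. Substituting into the earlier binding gives M := times(f(P,b),times(op(3,false),P)).
Occurs check fails: P occurs in op(P,b); the equation P = op(P,b) has no finite solution.

FAIL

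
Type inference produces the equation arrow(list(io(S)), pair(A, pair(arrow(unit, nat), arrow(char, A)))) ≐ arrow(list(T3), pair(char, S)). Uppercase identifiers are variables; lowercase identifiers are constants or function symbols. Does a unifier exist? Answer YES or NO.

YES

Decompose arrow/2: list(io(S)) ≐ list(T3),  pair(A, pair(arrow(unit, nat), arrow(char, A))) ≐ pair(char, S).
Decompose list/1: io(S) ≐ T3.
Bind T3 := io(S); no other remaining equation mentions T3.
Decompose pair/2: A ≐ char,  pair(arrow(unit, nat), arrow(char, A)) ≐ S.
Bind A := char; substituting into the remaining equation gives: pair(arrow(unit, nat), arrow(char, char)) ≐ S.
Bind S := pair(arrow(unit, nat), arrow(char, char)). Substituting into the earlier binding gives T3 := io(pair(arrow(unit, nat), arrow(char, char))).
No equations remain and no clash or occurs-check failure arose, so a unifier exists.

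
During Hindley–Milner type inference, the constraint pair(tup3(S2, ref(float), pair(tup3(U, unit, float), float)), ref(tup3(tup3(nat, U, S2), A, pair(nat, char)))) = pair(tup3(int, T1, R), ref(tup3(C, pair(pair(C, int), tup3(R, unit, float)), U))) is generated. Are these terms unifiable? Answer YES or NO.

YES

Decompose pair/2: tup3(S2, ref(float), pair(tup3(U, unit, float), float)) = tup3(int, T1, R),  ref(tup3(tup3(nat, U, S2), A, pair(nat, char))) = ref(tup3(C, pair(pair(C, int), tup3(R, unit, float)), U)).
Decompose tup3/3: S2 = int,  ref(float) = T1,  pair(tup3(U, unit, float), float) = R.
Bind S2 := int; substituting into the one remaining equation that mentions S2 gives: ref(tup3(tup3(nat, U, int), A, pair(nat, char))) = ref(tup3(C, pair(pair(C, int), tup3(R, unit, float)), U)).
Bind T1 := ref(float); no other remaining equation mentions T1.
Bind R := pair(tup3(U, unit, float), float); substituting into the remaining equation gives: ref(tup3(tup3(nat, U, int), A, pair(nat, char))) = ref(tup3(C, pair(pair(C, int), tup3(pair(tup3(U, unit, float), float), unit, float)), U)).
Decompose ref/1: tup3(tup3(nat, U, int), A, pair(nat, char)) = tup3(C, pair(pair(C, int), tup3(pair(tup3(U, unit, float), float), unit, float)), U).
Decompose tup3/3: tup3(nat, U, int) = C,  A = pair(pair(C, int), tup3(pair(tup3(U, unit, float), float), unit, float)),  pair(nat, char) = U.
Bind C := tup3(nat, U, int); substituting into the one remaining equation that mentions C gives: A = pair(pair(tup3(nat, U, int), int), tup3(pair(tup3(U, unit, float), float), unit, float)).
Bind A := pair(pair(tup3(nat, U, int), int), tup3(pair(tup3(U, unit, float), float), unit, float)); no other remaining equation mentions A.
Bind U := pair(nat, char). Substituting into the earlier bindings gives R := pair(tup3(pair(nat, char), unit, float), float), C := tup3(nat, pair(nat, char), int), A := pair(pair(tup3(nat, pair(nat, char), int), int), tup3(pair(tup3(pair(nat, char), unit, float), float), unit, float)).
No equations remain and no clash or occurs-check failure arose, so a unifier exists.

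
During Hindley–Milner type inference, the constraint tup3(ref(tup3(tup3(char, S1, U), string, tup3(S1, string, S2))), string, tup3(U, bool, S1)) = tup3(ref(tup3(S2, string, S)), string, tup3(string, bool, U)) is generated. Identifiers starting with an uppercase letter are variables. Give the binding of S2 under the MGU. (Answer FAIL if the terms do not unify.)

Decompose tup3/3: ref(tup3(tup3(char, S1, U), string, tup3(S1, string, S2))) = ref(tup3(S2, string, S)),  string = string,  tup3(U, bool, S1) = tup3(string, bool, U).
Decompose ref/1: tup3(tup3(char, S1, U), string, tup3(S1, string, S2)) = tup3(S2, string, S).
Decompose tup3/3: tup3(char, S1, U) = S2,  string = string,  tup3(S1, string, S2) = S.
Bind S2 := tup3(char, S1, U); substituting into the one remaining equation that mentions S2 gives: tup3(S1, string, tup3(char, S1, U)) = S.
Delete trivial equation string = string.
Bind S := tup3(S1, string, tup3(char, S1, U)); no other remaining equation mentions S.
Delete trivial equation string = string.
Decompose tup3/3: U = string,  bool = bool,  S1 = U.
Bind U := string; substituting into the one remaining equation that mentions U gives: S1 = string. Substituting into the earlier bindings gives S2 := tup3(char, S1, string), S := tup3(S1, string, tup3(char, S1, string)).
Delete trivial equation bool = bool.
Bind S1 := string. Substituting into the earlier bindings gives S2 := tup3(char, string, string), S := tup3(string, string, tup3(char, string, string)).
MGU = { S2 -> tup3(char, string, string), S -> tup3(string, string, tup3(char, string, string)), U -> string, S1 -> string }, so S2 -> tup3(char, string, string).

tup3(char, string, string)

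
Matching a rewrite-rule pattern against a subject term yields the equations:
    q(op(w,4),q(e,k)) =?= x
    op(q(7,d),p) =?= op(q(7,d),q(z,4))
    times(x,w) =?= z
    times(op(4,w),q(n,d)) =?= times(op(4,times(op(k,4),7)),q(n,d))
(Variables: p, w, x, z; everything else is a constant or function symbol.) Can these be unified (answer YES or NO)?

YES

Bind x := q(op(w,4),q(e,k)); substituting into the one remaining equation that mentions x gives: times(q(op(w,4),q(e,k)),w) =?= z.
Decompose op/2: q(7,d) =?= q(7,d),  p =?= q(z,4).
Delete trivial equation q(7,d) =?= q(7,d).
Bind p := q(z,4); no other remaining equation mentions p.
Bind z := times(q(op(w,4),q(e,k)),w); no other remaining equation mentions z. Substituting into the earlier binding gives p := q(times(q(op(w,4),q(e,k)),w),4).
Decompose times/2: op(4,w) =?= op(4,times(op(k,4),7)),  q(n,d) =?= q(n,d).
Decompose op/2: 4 =?= 4,  w =?= times(op(k,4),7).
Delete trivial equation 4 =?= 4.
Bind w := times(op(k,4),7); no other remaining equation mentions w. Substituting into the earlier bindings gives x := q(op(times(op(k,4),7),4),q(e,k)), p := q(times(q(op(times(op(k,4),7),4),q(e,k)),times(op(k,4),7)),4), z := times(q(op(times(op(k,4),7),4),q(e,k)),times(op(k,4),7)).
Delete trivial equation q(n,d) =?= q(n,d).
No equations remain and no clash or occurs-check failure arose, so a unifier exists.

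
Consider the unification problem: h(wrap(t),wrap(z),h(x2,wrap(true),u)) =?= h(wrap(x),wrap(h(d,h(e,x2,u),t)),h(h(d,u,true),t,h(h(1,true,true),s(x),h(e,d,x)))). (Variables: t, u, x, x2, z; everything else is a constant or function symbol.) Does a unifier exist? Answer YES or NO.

YES

Decompose h/3: wrap(t) =?= wrap(x),  wrap(z) =?= wrap(h(d,h(e,x2,u),t)),  h(x2,wrap(true),u) =?= h(h(d,u,true),t,h(h(1,true,true),s(x),h(e,d,x))).
Decompose wrap/1: t =?= x.
Bind t := x; substituting into the remaining equations gives: wrap(z) =?= wrap(h(d,h(e,x2,u),x)),  h(x2,wrap(true),u) =?= h(h(d,u,true),x,h(h(1,true,true),s(x),h(e,d,x))).
Decompose wrap/1: z =?= h(d,h(e,x2,u),x).
Bind z := h(d,h(e,x2,u),x); no other remaining equation mentions z.
Decompose h/3: x2 =?= h(d,u,true),  wrap(true) =?= x,  u =?= h(h(1,true,true),s(x),h(e,d,x)).
Bind x2 := h(d,u,true); no other remaining equation mentions x2. Substituting into the earlier binding gives z := h(d,h(e,h(d,u,true),u),x).
Bind x := wrap(true); substituting into the remaining equation gives: u =?= h(h(1,true,true),s(wrap(true)),h(e,d,wrap(true))). Substituting into the earlier bindings gives t := wrap(true), z := h(d,h(e,h(d,u,true),u),wrap(true)).
Bind u := h(h(1,true,true),s(wrap(true)),h(e,d,wrap(true))). Substituting into the earlier bindings gives z := h(d,h(e,h(d,h(h(1,true,true),s(wrap(true)),h(e,d,wrap(true))),true),h(h(1,true,true),s(wrap(true)),h(e,d,wrap(true)))),wrap(true)), x2 := h(d,h(h(1,true,true),s(wrap(true)),h(e,d,wrap(true))),true).
No equations remain and no clash or occurs-check failure arose, so a unifier exists.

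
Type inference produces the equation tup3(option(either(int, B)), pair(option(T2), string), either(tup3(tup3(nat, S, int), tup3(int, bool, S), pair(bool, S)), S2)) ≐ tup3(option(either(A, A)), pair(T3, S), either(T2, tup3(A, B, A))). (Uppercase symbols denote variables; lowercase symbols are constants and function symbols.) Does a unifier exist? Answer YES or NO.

YES

Decompose tup3/3: option(either(int, B)) ≐ option(either(A, A)),  pair(option(T2), string) ≐ pair(T3, S),  either(tup3(tup3(nat, S, int), tup3(int, bool, S), pair(bool, S)), S2) ≐ either(T2, tup3(A, B, A)).
Decompose option/1: either(int, B) ≐ either(A, A).
Decompose either/2: int ≐ A,  B ≐ A.
Bind A := int; substituting into the 2 remaining equations that mention A gives: B ≐ int,  either(tup3(tup3(nat, S, int), tup3(int, bool, S), pair(bool, S)), S2) ≐ either(T2, tup3(int, B, int)).
Bind B := int; substituting into the one remaining equation that mentions B gives: either(tup3(tup3(nat, S, int), tup3(int, bool, S), pair(bool, S)), S2) ≐ either(T2, tup3(int, int, int)).
Decompose pair/2: option(T2) ≐ T3,  string ≐ S.
Bind T3 := option(T2); no other remaining equation mentions T3.
Bind S := string; substituting into the remaining equation gives: either(tup3(tup3(nat, string, int), tup3(int, bool, string), pair(bool, string)), S2) ≐ either(T2, tup3(int, int, int)).
Decompose either/2: tup3(tup3(nat, string, int), tup3(int, bool, string), pair(bool, string)) ≐ T2,  S2 ≐ tup3(int, int, int).
Bind T2 := tup3(tup3(nat, string, int), tup3(int, bool, string), pair(bool, string)); no other remaining equation mentions T2. Substituting into the earlier binding gives T3 := option(tup3(tup3(nat, string, int), tup3(int, bool, string), pair(bool, string))).
Bind S2 := tup3(int, int, int).
No equations remain and no clash or occurs-check failure arose, so a unifier exists.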